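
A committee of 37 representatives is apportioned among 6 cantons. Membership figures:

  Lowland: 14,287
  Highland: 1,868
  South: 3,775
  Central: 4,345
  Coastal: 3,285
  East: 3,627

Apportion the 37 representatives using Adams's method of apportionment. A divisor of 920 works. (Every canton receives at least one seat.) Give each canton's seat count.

With modified divisor 920: modified quotas Lowland 15.529, Highland 2.030, South 4.103, Central 4.723, Coastal 3.571, East 3.942.
Rounding up: Lowland 16, Highland 3, South 5, Central 5, Coastal 4, East 4 (total 37).

Lowland: 16; Highland: 3; South: 5; Central: 5; Coastal: 4; East: 4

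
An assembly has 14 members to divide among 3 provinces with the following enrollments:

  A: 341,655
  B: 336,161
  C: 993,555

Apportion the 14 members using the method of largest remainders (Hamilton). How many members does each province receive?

A 3, B 3, C 8

Total 1671371; standard divisor 1671371/14 ≈ 119383.643.
Standard quotas: A 2.8618, B 2.8158, C 8.3224.
Lower quotas: A 2, B 2, C 8 (sum 12, leaving 2 seats).
Remainders in descending order: A 0.8618, B 0.8158, C 0.3224.
The surplus seats go to A, B.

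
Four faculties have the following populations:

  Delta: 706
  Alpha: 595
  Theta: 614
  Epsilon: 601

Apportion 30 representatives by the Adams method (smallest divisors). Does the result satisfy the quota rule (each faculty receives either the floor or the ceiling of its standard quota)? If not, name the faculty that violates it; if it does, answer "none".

Standard quotas: Delta 8.418, Alpha 7.095, Theta 7.321, Epsilon 7.166.
Adams allocation: Delta 9, Alpha 7, Theta 7, Epsilon 7.
Every allocation lies between the lower and upper quota.

none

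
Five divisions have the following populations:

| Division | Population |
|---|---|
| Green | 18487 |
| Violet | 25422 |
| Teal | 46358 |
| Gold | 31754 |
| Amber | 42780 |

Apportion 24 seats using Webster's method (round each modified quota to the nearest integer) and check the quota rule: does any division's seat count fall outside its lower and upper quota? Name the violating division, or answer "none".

none

Standard quotas: Green 2.692, Violet 3.702, Teal 6.751, Gold 4.624, Amber 6.230.
Webster allocation: Green 3, Violet 4, Teal 7, Gold 4, Amber 6.
Every allocation lies between the lower and upper quota.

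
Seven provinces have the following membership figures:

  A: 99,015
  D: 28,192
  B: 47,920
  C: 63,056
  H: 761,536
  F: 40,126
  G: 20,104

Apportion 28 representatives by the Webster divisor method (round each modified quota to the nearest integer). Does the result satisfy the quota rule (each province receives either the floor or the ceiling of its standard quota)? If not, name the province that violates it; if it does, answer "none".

Standard quotas: A 2.616, D 0.745, B 1.266, C 1.666, H 20.117, F 1.060, G 0.531.
Webster allocation: A 3, D 1, B 1, C 2, H 19, F 1, G 1.
H has quota 20.117 (lower 20, upper 21) but receives 19 — outside the quota interval.

H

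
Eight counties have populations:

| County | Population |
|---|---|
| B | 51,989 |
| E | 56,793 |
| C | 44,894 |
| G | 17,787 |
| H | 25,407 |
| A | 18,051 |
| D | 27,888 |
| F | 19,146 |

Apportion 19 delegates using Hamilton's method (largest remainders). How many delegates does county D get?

2

Standard divisor: 261955 ÷ 19 ≈ 13787.105.
Standard quotas: B 3.7708, E 4.1193, C 3.2562, G 1.2901, H 1.8428, A 1.3093, D 2.0228, F 1.3887.
Lower quotas: B 3, E 4, C 3, G 1, H 1, A 1, D 2, F 1 (sum 16, leaving 3 seats).
Remainders in descending order: H 0.8428, B 0.7708, F 0.3887, A 0.3093, G 0.2901, C 0.2562, E 0.1193, D 0.0228.
Largest remainders: H, B, F receive the extra seats.
D receives 2.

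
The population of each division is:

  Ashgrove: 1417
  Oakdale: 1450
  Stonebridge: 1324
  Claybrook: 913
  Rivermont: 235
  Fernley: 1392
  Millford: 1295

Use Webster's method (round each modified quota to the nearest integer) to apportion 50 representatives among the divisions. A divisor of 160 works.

With modified divisor 160: modified quotas Ashgrove 8.856, Oakdale 9.062, Stonebridge 8.275, Claybrook 5.706, Rivermont 1.469, Fernley 8.700, Millford 8.094.
Rounding to the nearest integer: Ashgrove 9, Oakdale 9, Stonebridge 8, Claybrook 6, Rivermont 1, Fernley 9, Millford 8 (total 50).

Ashgrove=9, Oakdale=9, Stonebridge=8, Claybrook=6, Rivermont=1, Fernley=9, Millford=8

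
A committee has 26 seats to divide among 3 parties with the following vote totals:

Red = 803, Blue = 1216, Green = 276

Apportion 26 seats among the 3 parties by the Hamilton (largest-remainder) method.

The standard divisor is 2295/26 ≈ 88.269.
Standard quotas: Red 9.097, Blue 13.776, Green 3.127.
Lower quotas: Red 9, Blue 13, Green 3 (sum 25, leaving 1 seat).
Remainders in descending order: Blue 0.776, Green 0.127, Red 0.097.
Largest remainder: Blue receives the extra seat.

Red: 9, Blue: 14, Green: 3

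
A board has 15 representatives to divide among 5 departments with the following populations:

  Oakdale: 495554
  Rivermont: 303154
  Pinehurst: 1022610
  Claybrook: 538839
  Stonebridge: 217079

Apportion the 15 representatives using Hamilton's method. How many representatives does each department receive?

Oakdale 3, Rivermont 2, Pinehurst 6, Claybrook 3, Stonebridge 1

The standard divisor is 2577236/15 ≈ 171815.733.
Standard quotas: Oakdale 2.8842, Rivermont 1.7644, Pinehurst 5.9518, Claybrook 3.1361, Stonebridge 1.2634.
Lower quotas: Oakdale 2, Rivermont 1, Pinehurst 5, Claybrook 3, Stonebridge 1 (sum 12, leaving 3 seats).
Remainders in descending order: Pinehurst 0.9518, Oakdale 0.8842, Rivermont 0.7644, Stonebridge 0.2634, Claybrook 0.1361.
Largest remainders: Pinehurst, Oakdale, Rivermont receive the extra seats.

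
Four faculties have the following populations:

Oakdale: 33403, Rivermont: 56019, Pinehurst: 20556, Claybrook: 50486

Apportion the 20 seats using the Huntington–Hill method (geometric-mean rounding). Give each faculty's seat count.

Oakdale: 4; Rivermont: 7; Pinehurst: 3; Claybrook: 6

With divisor 8091: modified quotas Oakdale 4.128, Rivermont 6.924, Pinehurst 2.541, Claybrook 6.240.
Geometric-mean thresholds: Oakdale √(4·5)=4.472, Rivermont √(6·7)=6.481, Pinehurst √(2·3)=2.449, Claybrook √(6·7)=6.481.
Each quota rounded against its threshold gives Oakdale 4, Rivermont 7, Pinehurst 3, Claybrook 6 (total 20).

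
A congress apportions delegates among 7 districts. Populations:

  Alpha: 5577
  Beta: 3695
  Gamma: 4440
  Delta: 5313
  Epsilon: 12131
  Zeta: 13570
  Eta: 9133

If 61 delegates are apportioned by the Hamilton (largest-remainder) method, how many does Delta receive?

Standard divisor: 53859 ÷ 61 ≈ 882.934.
Standard quotas: Alpha 6.3164, Beta 4.1849, Gamma 5.0287, Delta 6.0174, Epsilon 13.7394, Zeta 15.3692, Eta 10.3439.
Lower quotas: Alpha 6, Beta 4, Gamma 5, Delta 6, Epsilon 13, Zeta 15, Eta 10 (sum 59, leaving 2 seats).
Remainders in descending order: Epsilon 0.7394, Zeta 0.3692, Eta 0.3439, Alpha 0.3164, Beta 0.1849, Gamma 0.0287, Delta 0.0174.
Largest remainders: Epsilon, Zeta receive the extra seats.
Delta receives 6.

6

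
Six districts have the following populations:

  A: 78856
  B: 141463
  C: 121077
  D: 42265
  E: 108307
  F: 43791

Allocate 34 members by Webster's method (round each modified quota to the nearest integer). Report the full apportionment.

Standard divisor 535759/34 ≈ 15757.618; standard quotas: A 5.004, B 8.977, C 7.684, D 2.682, E 6.873, F 2.779.
Rounding to the nearest integer gives 5, 9, 8, 3, 7, 3 = 35 seats, so the divisor must be adjusted.
With modified divisor 16400: modified quotas A 4.808, B 8.626, C 7.383, D 2.577, E 6.604, F 2.670.
Rounding to the nearest integer: A 5, B 9, C 7, D 3, E 7, F 3 (total 34).

A=5, B=9, C=7, D=3, E=7, F=3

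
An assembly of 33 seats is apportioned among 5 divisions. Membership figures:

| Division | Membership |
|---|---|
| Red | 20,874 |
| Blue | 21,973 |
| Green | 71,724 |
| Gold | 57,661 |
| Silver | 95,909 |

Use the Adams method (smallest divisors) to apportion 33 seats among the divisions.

Standard divisor 268141/33 ≈ 8125.485; standard quotas: Red 2.569, Blue 2.704, Green 8.827, Gold 7.096, Silver 11.803.
Rounding up gives 3, 3, 9, 8, 12 = 35 seats, so the divisor must be adjusted.
With modified divisor 8800: modified quotas Red 2.372, Blue 2.497, Green 8.150, Gold 6.552, Silver 10.899.
Rounding up: Red 3, Blue 3, Green 9, Gold 7, Silver 11 (total 33).

Red: 3, Blue: 3, Green: 9, Gold: 7, Silver: 11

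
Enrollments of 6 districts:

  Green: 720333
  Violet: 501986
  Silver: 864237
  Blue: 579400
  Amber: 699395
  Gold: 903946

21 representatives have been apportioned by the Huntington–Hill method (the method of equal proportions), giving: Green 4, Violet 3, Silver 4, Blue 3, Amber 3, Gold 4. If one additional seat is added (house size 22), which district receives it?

Gold

Priority for the next seat is population ÷ (√(s·(s+1))).
Priorities: Green 161071.355, Violet 144910.876, Silver 193249.268, Blue 167258.373, Amber 201897.946, Gold 202128.470.
Highest priority: Gold.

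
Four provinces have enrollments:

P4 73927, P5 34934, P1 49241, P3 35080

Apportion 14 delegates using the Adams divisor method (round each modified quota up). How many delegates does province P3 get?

3

Standard divisor 193182/14 ≈ 13798.714; standard quotas: P4 5.358, P5 2.532, P1 3.569, P3 2.542.
Rounding up gives 6, 3, 4, 3 = 16 seats, so the divisor must be adjusted.
With modified divisor 16900: modified quotas P4 4.374, P5 2.067, P1 2.914, P3 2.076.
Rounding up: P4 5, P5 3, P1 3, P3 3 (total 14).
P3 receives 3.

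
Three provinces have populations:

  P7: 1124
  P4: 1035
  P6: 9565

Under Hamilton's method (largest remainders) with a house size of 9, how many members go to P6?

7

Total 11724; standard divisor 11724/9 ≈ 1302.667.
Standard quotas: P7 0.8628, P4 0.7945, P6 7.3426.
Lower quotas: P7 0, P4 0, P6 7 (sum 7, leaving 2 seats).
Remainders in descending order: P7 0.8628, P4 0.7945, P6 0.3426.
The surplus seats go to P7, P4.
P6 receives 7.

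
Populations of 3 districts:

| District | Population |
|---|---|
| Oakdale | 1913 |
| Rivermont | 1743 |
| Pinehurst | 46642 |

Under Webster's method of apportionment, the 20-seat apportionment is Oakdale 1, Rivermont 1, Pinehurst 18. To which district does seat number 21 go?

Priority for the next seat is population ÷ (current seats + 0.5).
Priorities: Oakdale 1275.333, Rivermont 1162.000, Pinehurst 2521.189.
Highest priority: Pinehurst.

Pinehurst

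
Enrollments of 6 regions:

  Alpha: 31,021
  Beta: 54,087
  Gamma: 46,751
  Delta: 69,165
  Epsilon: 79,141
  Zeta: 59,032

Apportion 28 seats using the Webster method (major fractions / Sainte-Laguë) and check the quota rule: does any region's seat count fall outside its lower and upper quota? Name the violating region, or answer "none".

none

Standard quotas: Alpha 2.561, Beta 4.465, Gamma 3.859, Delta 5.709, Epsilon 6.533, Zeta 4.873.
Webster allocation: Alpha 3, Beta 4, Gamma 4, Delta 6, Epsilon 6, Zeta 5.
Every allocation lies between the lower and upper quota.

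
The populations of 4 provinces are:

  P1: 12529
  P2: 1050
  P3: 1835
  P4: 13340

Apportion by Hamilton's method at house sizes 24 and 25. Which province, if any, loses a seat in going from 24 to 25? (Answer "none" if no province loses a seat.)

At 24 seats: P1 10, P2 1, P3 2, P4 11.
At 25 seats: P1 11, P2 1, P3 1, P4 12.
P3 drops from 2 to 1.

P3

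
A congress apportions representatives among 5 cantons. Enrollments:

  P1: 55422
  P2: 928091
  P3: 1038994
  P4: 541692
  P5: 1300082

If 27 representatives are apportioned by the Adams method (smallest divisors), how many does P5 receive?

Standard divisor 3864281/27 ≈ 143121.519; standard quotas: P1 0.387, P2 6.485, P3 7.260, P4 3.785, P5 9.084.
Rounding up gives 1, 7, 8, 4, 10 = 30 seats, so the divisor must be adjusted.
With modified divisor 158600: modified quotas P1 0.349, P2 5.852, P3 6.551, P4 3.415, P5 8.197.
Rounding up: P1 1, P2 6, P3 7, P4 4, P5 9 (total 27).
P5 receives 9.

9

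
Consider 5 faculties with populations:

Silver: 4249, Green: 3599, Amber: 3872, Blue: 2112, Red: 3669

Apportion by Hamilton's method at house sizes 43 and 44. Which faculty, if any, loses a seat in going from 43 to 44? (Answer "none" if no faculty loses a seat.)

none

At 43 seats: Silver 10, Green 9, Amber 10, Blue 5, Red 9.
At 44 seats: Silver 11, Green 9, Amber 10, Blue 5, Red 9.
No faculty's allocation decreased.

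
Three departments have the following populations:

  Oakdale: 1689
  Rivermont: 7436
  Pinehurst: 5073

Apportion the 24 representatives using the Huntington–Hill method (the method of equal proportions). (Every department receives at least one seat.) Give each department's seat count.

Oakdale=3, Rivermont=12, Pinehurst=9

With divisor 597: modified quotas Oakdale 2.829, Rivermont 12.456, Pinehurst 8.497.
Geometric-mean thresholds: Oakdale √(2·3)=2.449, Rivermont √(12·13)=12.490, Pinehurst √(8·9)=8.485.
Each quota rounded against its threshold gives Oakdale 3, Rivermont 12, Pinehurst 9 (total 24).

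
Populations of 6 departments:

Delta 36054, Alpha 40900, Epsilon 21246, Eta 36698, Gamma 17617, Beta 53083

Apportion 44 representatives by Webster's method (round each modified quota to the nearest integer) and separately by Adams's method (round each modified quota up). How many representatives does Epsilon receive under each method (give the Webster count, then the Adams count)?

Webster: Delta 8, Alpha 9, Epsilon 4, Eta 8, Gamma 4, Beta 11.
Adams: Delta 8, Alpha 8, Epsilon 5, Eta 8, Gamma 4, Beta 11.
Epsilon gets 4 under Webster and 5 under Adams.

4 and 5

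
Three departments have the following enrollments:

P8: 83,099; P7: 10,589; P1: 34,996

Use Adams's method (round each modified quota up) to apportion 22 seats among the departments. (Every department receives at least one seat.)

P8 14, P7 2, P1 6

Standard divisor 128684/22 ≈ 5849.273; standard quotas: P8 14.207, P7 1.810, P1 5.983.
Rounding up gives 15, 2, 6 = 23 seats, so the divisor must be adjusted.
With modified divisor 6200: modified quotas P8 13.403, P7 1.708, P1 5.645.
Rounding up: P8 14, P7 2, P1 6 (total 22).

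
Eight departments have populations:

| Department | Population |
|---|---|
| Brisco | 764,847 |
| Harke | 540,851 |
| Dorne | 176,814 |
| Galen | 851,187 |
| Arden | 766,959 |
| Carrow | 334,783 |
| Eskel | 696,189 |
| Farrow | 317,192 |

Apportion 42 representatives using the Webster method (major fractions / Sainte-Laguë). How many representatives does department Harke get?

5

Standard divisor 4448822/42 ≈ 105924.333; standard quotas: Brisco 7.221, Harke 5.106, Dorne 1.669, Galen 8.036, Arden 7.241, Carrow 3.161, Eskel 6.573, Farrow 2.995.
Rounding to the nearest integer gives Brisco 7, Harke 5, Dorne 2, Galen 8, Arden 7, Carrow 3, Eskel 7, Farrow 3 — total 42, matching the house size, so no adjustment is needed.
Harke receives 5.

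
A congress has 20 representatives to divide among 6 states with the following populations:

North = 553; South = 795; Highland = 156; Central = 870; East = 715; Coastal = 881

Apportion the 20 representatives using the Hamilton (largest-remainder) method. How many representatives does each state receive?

North 3; South 4; Highland 1; Central 4; East 4; Coastal 4

Standard divisor: 3970 ÷ 20 ≈ 198.5.
Standard quotas: North 2.786, South 4.005, Highland 0.786, Central 4.383, East 3.602, Coastal 4.438.
Lower quotas: North 2, South 4, Highland 0, Central 4, East 3, Coastal 4 (sum 17, leaving 3 seats).
Remainders in descending order: North 0.786, Highland 0.786, East 0.602, Coastal 0.438, Central 0.383, South 0.005.
The surplus seats go to North, Highland, East.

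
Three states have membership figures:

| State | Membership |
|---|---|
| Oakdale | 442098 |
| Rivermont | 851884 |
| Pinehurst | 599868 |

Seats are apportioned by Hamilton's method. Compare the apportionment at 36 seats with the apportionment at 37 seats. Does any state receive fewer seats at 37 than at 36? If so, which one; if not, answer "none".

At 36 seats: Oakdale 9, Rivermont 16, Pinehurst 11.
At 37 seats: Oakdale 8, Rivermont 17, Pinehurst 12.
Oakdale drops from 9 to 8.

Oakdale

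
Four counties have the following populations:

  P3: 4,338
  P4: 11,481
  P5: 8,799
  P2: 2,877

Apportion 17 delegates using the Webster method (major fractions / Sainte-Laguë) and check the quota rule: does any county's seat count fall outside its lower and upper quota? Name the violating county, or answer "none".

Standard quotas: P3 2.682, P4 7.099, P5 5.440, P2 1.779.
Webster allocation: P3 3, P4 7, P5 5, P2 2.
Every allocation lies between the lower and upper quota.

none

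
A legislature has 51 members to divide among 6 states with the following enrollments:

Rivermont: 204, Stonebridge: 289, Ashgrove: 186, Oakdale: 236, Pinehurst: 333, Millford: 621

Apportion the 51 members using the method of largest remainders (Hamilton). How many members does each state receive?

Rivermont 6, Stonebridge 8, Ashgrove 5, Oakdale 6, Pinehurst 9, Millford 17

Standard divisor: 1869 ÷ 51 ≈ 36.647.
Standard quotas: Rivermont 5.567, Stonebridge 7.886, Ashgrove 5.075, Oakdale 6.440, Pinehurst 9.087, Millford 16.945.
Lower quotas: Rivermont 5, Stonebridge 7, Ashgrove 5, Oakdale 6, Pinehurst 9, Millford 16 (sum 48, leaving 3 seats).
Remainders in descending order: Millford 0.945, Stonebridge 0.886, Rivermont 0.567, Oakdale 0.440, Pinehurst 0.087, Ashgrove 0.075.
The surplus seats go to Millford, Stonebridge, Rivermont.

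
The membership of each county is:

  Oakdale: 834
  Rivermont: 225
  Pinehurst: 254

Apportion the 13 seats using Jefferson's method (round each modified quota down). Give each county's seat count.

Standard divisor 1313/13 ≈ 101; standard quotas: Oakdale 8.257, Rivermont 2.228, Pinehurst 2.515.
Rounding down gives 8, 2, 2 = 12 seats, so the divisor must be adjusted.
With modified divisor 90: modified quotas Oakdale 9.267, Rivermont 2.500, Pinehurst 2.822.
Rounding down: Oakdale 9, Rivermont 2, Pinehurst 2 (total 13).

Oakdale 9; Rivermont 2; Pinehurst 2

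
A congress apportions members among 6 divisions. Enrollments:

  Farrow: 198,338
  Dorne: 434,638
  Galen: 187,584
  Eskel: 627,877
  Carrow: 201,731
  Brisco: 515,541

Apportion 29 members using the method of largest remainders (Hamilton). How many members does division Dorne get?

6

Standard divisor: 2165709 ÷ 29 ≈ 74679.621.
Standard quotas: Farrow 2.6559, Dorne 5.8200, Galen 2.5118, Eskel 8.4076, Carrow 2.7013, Brisco 6.9034.
Lower quotas: Farrow 2, Dorne 5, Galen 2, Eskel 8, Carrow 2, Brisco 6 (sum 25, leaving 4 seats).
Remainders in descending order: Brisco 0.9034, Dorne 0.8200, Carrow 0.7013, Farrow 0.6559, Galen 0.5118, Eskel 0.4076.
The surplus seats go to Brisco, Dorne, Carrow, Farrow.
Dorne receives 6.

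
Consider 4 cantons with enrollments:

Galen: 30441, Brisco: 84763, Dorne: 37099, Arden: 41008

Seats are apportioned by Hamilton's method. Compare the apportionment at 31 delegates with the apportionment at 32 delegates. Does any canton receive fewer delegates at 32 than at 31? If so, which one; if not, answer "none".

none

At 31 seats: Galen 5, Brisco 14, Dorne 6, Arden 6.
At 32 seats: Galen 5, Brisco 14, Dorne 6, Arden 7.
No canton's allocation decreased.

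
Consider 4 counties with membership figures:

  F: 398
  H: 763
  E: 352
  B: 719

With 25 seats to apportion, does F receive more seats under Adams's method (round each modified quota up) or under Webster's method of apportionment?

Adams

Adams: F 5, H 8, E 4, B 8.
Webster: F 4, H 9, E 4, B 8.
F gets 5 under Adams and 4 under Webster.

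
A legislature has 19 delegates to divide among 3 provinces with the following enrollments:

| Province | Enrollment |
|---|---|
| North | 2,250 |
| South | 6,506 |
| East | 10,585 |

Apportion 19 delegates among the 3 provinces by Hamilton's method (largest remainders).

North 2, South 6, East 11

Total 19341; standard divisor 19341/19 ≈ 1017.947.
Standard quotas: North 2.2103, South 6.3913, East 10.3984.
Lower quotas: North 2, South 6, East 10 (sum 18, leaving 1 seat).
Remainders in descending order: East 0.3984, South 0.3913, North 0.2103.
Largest remainder: East receives the extra seat.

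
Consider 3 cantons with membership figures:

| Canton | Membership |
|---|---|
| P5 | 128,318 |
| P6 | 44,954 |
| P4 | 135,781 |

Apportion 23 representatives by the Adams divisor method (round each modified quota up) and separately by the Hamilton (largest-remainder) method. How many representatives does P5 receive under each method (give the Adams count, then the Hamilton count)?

9 and 10

Adams: P5 9, P6 4, P4 10.
Hamilton: P5 10, P6 3, P4 10.
P5 gets 9 under Adams and 10 under Hamilton.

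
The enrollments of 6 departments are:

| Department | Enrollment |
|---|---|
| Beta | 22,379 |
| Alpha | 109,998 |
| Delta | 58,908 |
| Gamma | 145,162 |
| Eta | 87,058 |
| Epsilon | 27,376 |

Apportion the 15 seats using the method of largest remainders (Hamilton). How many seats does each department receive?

The standard divisor is 450881/15 ≈ 30058.733.
Standard quotas: Beta 0.7445, Alpha 3.6594, Delta 1.9598, Gamma 4.8293, Eta 2.8963, Epsilon 0.9108.
Lower quotas: Beta 0, Alpha 3, Delta 1, Gamma 4, Eta 2, Epsilon 0 (sum 10, leaving 5 seats).
Remainders in descending order: Delta 0.9598, Epsilon 0.9108, Eta 0.8963, Gamma 0.8293, Beta 0.7445, Alpha 0.6594.
The surplus seats go to Delta, Epsilon, Eta, Gamma, Beta.

Beta 1, Alpha 3, Delta 2, Gamma 5, Eta 3, Epsilon 1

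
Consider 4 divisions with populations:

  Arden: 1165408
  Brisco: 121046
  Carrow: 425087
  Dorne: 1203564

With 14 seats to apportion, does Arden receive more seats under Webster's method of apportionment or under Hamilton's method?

Hamilton

Webster: Arden 5, Brisco 1, Carrow 2, Dorne 6.
Hamilton: Arden 6, Brisco 0, Carrow 2, Dorne 6.
Arden gets 5 under Webster and 6 under Hamilton.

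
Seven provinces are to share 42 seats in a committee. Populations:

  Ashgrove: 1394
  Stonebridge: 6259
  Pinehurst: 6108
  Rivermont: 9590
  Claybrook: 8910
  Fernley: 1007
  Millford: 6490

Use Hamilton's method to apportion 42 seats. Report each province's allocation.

Total 39758; standard divisor 39758/42 ≈ 946.619.
Standard quotas: Ashgrove 1.4726, Stonebridge 6.6120, Pinehurst 6.4524, Rivermont 10.1308, Claybrook 9.4124, Fernley 1.0638, Millford 6.8560.
Lower quotas: Ashgrove 1, Stonebridge 6, Pinehurst 6, Rivermont 10, Claybrook 9, Fernley 1, Millford 6 (sum 39, leaving 3 seats).
Remainders in descending order: Millford 0.8560, Stonebridge 0.6120, Ashgrove 0.4726, Pinehurst 0.4524, Claybrook 0.4124, Rivermont 0.1308, Fernley 0.0638.
The surplus seats go to Millford, Stonebridge, Ashgrove.

Ashgrove: 2, Stonebridge: 7, Pinehurst: 6, Rivermont: 10, Claybrook: 9, Fernley: 1, Millford: 7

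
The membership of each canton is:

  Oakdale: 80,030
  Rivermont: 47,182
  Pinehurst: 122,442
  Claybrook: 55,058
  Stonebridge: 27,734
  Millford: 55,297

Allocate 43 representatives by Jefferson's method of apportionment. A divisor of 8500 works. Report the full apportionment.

Oakdale 9; Rivermont 5; Pinehurst 14; Claybrook 6; Stonebridge 3; Millford 6

With modified divisor 8500: modified quotas Oakdale 9.415, Rivermont 5.551, Pinehurst 14.405, Claybrook 6.477, Stonebridge 3.263, Millford 6.506.
Rounding down: Oakdale 9, Rivermont 5, Pinehurst 14, Claybrook 6, Stonebridge 3, Millford 6 (total 43).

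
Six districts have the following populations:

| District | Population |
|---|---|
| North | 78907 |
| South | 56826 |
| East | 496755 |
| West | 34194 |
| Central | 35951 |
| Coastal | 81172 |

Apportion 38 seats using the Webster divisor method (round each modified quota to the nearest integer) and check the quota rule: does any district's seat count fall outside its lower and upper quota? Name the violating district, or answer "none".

East

Standard quotas: North 3.826, South 2.755, East 24.083, West 1.658, Central 1.743, Coastal 3.935.
Webster allocation: North 4, South 3, East 23, West 2, Central 2, Coastal 4.
East has quota 24.083 (lower 24, upper 25) but receives 23 — outside the quota interval.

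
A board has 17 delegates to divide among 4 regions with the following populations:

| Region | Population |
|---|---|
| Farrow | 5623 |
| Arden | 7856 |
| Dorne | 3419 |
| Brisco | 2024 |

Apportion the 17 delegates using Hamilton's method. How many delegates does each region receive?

Total 18922; standard divisor 18922/17 ≈ 1113.059.
Standard quotas: Farrow 5.0518, Arden 7.0580, Dorne 3.0717, Brisco 1.8184.
Lower quotas: Farrow 5, Arden 7, Dorne 3, Brisco 1 (sum 16, leaving 1 seat).
Remainders in descending order: Brisco 0.8184, Dorne 0.0717, Arden 0.0580, Farrow 0.0518.
Largest remainder: Brisco receives the extra seat.

Farrow 5; Arden 7; Dorne 3; Brisco 2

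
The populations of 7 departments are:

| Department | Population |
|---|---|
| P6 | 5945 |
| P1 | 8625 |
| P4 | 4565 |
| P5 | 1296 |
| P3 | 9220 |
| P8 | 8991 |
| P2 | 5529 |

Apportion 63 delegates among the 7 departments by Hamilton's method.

Standard divisor: 44171 ÷ 63 ≈ 701.127.
Standard quotas: P6 8.4792, P1 12.3016, P4 6.5109, P5 1.8485, P3 13.1503, P8 12.8236, P2 7.8859.
Lower quotas: P6 8, P1 12, P4 6, P5 1, P3 13, P8 12, P2 7 (sum 59, leaving 4 seats).
Remainders in descending order: P2 0.8859, P5 0.8485, P8 0.8236, P4 0.5109, P6 0.4792, P1 0.3016, P3 0.1503.
Largest remainders: P2, P5, P8, P4 receive the extra seats.

P6: 8, P1: 12, P4: 7, P5: 2, P3: 13, P8: 13, P2: 8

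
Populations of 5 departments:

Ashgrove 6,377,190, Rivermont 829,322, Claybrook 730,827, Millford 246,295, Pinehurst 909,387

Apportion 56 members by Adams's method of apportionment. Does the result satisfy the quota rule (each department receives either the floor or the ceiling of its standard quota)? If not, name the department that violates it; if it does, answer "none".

Standard quotas: Ashgrove 39.274, Rivermont 5.107, Claybrook 4.501, Millford 1.517, Pinehurst 5.601.
Adams allocation: Ashgrove 38, Rivermont 5, Claybrook 5, Millford 2, Pinehurst 6.
Ashgrove has quota 39.274 (lower 39, upper 40) but receives 38 — outside the quota interval.

Ashgrove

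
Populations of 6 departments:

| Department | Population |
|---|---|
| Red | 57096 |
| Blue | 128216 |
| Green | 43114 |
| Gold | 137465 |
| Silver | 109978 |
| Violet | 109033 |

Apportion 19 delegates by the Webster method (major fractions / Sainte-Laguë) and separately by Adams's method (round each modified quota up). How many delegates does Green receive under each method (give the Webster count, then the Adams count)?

Webster: Red 2, Blue 4, Green 1, Gold 4, Silver 4, Violet 4.
Adams: Red 2, Blue 4, Green 2, Gold 4, Silver 4, Violet 3.
Green gets 1 under Webster and 2 under Adams.

1 and 2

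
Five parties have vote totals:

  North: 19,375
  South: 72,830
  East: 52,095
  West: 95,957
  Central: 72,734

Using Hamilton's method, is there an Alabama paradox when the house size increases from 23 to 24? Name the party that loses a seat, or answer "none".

North

At 23 seats: North 2, South 5, East 4, West 7, Central 5.
At 24 seats: North 1, South 6, East 4, West 7, Central 6.
North drops from 2 to 1.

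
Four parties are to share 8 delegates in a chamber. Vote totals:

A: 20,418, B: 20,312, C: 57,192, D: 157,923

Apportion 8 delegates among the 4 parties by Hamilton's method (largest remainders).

A 1, B 0, C 2, D 5

Total 255845; standard divisor 255845/8 ≈ 31980.625.
Standard quotas: A 0.6384, B 0.6351, C 1.7883, D 4.9381.
Lower quotas: A 0, B 0, C 1, D 4 (sum 5, leaving 3 seats).
Remainders in descending order: D 0.9381, C 0.7883, A 0.6384, B 0.6351.
The surplus seats go to D, C, A.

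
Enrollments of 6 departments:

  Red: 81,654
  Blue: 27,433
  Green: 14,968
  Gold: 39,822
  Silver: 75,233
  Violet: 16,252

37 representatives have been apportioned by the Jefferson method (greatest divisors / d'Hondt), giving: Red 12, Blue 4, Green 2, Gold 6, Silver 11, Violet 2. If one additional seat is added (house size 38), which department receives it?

Priority for the next seat is population ÷ (current seats + 1).
Priorities: Red 6281.077, Blue 5486.600, Green 4989.333, Gold 5688.857, Silver 6269.417, Violet 5417.333.
Highest priority: Red.

Red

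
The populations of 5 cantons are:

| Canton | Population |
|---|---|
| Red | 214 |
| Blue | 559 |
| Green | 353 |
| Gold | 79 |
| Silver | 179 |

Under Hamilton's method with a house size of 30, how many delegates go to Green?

8

Total 1384; standard divisor 1384/30 ≈ 46.133.
Standard quotas: Red 4.639, Blue 12.117, Green 7.652, Gold 1.712, Silver 3.880.
Lower quotas: Red 4, Blue 12, Green 7, Gold 1, Silver 3 (sum 27, leaving 3 seats).
Remainders in descending order: Silver 0.880, Gold 0.712, Green 0.652, Red 0.639, Blue 0.117.
Largest remainders: Silver, Gold, Green receive the extra seats.
Green receives 8.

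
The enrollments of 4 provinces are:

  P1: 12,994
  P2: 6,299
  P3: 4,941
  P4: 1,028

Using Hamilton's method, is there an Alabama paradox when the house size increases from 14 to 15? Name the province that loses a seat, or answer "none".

At 14 seats: P1 7, P2 3, P3 3, P4 1.
At 15 seats: P1 8, P2 4, P3 3, P4 0.
P4 drops from 1 to 0.

P4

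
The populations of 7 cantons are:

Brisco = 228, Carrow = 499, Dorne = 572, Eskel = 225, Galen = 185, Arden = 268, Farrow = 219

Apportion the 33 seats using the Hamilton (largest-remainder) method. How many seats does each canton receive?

Brisco=3, Carrow=8, Dorne=9, Eskel=3, Galen=3, Arden=4, Farrow=3

The standard divisor is 2196/33 ≈ 66.545.
Standard quotas: Brisco 3.426, Carrow 7.499, Dorne 8.596, Eskel 3.381, Galen 2.780, Arden 4.027, Farrow 3.291.
Lower quotas: Brisco 3, Carrow 7, Dorne 8, Eskel 3, Galen 2, Arden 4, Farrow 3 (sum 30, leaving 3 seats).
Remainders in descending order: Galen 0.780, Dorne 0.596, Carrow 0.499, Brisco 0.426, Eskel 0.381, Farrow 0.291, Arden 0.027.
The surplus seats go to Galen, Dorne, Carrow.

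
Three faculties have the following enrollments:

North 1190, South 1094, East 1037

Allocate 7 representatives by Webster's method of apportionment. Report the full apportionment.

Standard divisor 3321/7 ≈ 474.429; standard quotas: North 2.508, South 2.306, East 2.186.
Rounding to the nearest integer gives North 3, South 2, East 2 — total 7, matching the house size, so no adjustment is needed.

North: 3, South: 2, East: 2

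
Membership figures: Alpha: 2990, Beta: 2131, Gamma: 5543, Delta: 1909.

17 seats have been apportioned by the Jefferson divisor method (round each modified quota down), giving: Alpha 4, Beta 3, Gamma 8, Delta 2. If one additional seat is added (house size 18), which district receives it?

Delta

Priority for the next seat is population ÷ (current seats + 1).
Priorities: Alpha 598.000, Beta 532.750, Gamma 615.889, Delta 636.333.
Highest priority: Delta.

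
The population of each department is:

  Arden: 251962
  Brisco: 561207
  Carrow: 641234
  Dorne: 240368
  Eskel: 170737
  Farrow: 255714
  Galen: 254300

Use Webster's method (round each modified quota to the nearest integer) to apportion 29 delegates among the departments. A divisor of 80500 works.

Arden 3, Brisco 7, Carrow 8, Dorne 3, Eskel 2, Farrow 3, Galen 3

With modified divisor 80500: modified quotas Arden 3.130, Brisco 6.972, Carrow 7.966, Dorne 2.986, Eskel 2.121, Farrow 3.177, Galen 3.159.
Rounding to the nearest integer: Arden 3, Brisco 7, Carrow 8, Dorne 3, Eskel 2, Farrow 3, Galen 3 (total 29).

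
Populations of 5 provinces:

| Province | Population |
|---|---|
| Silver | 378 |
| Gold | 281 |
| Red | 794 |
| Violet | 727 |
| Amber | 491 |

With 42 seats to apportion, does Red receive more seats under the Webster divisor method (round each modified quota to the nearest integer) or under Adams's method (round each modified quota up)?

Webster: Silver 6, Gold 4, Red 13, Violet 11, Amber 8.
Adams: Silver 6, Gold 5, Red 12, Violet 11, Amber 8.
Red gets 13 under Webster and 12 under Adams.

Webster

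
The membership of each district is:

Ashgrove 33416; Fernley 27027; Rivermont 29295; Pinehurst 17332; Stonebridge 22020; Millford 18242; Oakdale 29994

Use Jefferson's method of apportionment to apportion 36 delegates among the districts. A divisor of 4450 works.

With modified divisor 4450: modified quotas Ashgrove 7.509, Fernley 6.073, Rivermont 6.583, Pinehurst 3.895, Stonebridge 4.948, Millford 4.099, Oakdale 6.740.
Rounding down: Ashgrove 7, Fernley 6, Rivermont 6, Pinehurst 3, Stonebridge 4, Millford 4, Oakdale 6 (total 36).

Ashgrove 7; Fernley 6; Rivermont 6; Pinehurst 3; Stonebridge 4; Millford 4; Oakdale 6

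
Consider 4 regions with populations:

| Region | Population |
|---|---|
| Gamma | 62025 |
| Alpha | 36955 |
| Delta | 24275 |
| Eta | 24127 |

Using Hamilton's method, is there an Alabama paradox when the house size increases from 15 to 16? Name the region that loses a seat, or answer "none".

At 15 seats: Gamma 6, Alpha 4, Delta 3, Eta 2.
At 16 seats: Gamma 7, Alpha 4, Delta 3, Eta 2.
No region's allocation decreased.

none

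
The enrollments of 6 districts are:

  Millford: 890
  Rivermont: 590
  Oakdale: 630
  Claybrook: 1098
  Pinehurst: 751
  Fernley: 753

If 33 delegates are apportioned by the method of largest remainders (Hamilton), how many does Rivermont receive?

Standard divisor: 4712 ÷ 33 ≈ 142.788.
Standard quotas: Millford 6.233, Rivermont 4.132, Oakdale 4.412, Claybrook 7.690, Pinehurst 5.260, Fernley 5.274.
Lower quotas: Millford 6, Rivermont 4, Oakdale 4, Claybrook 7, Pinehurst 5, Fernley 5 (sum 31, leaving 2 seats).
Remainders in descending order: Claybrook 0.690, Oakdale 0.412, Fernley 0.274, Pinehurst 0.260, Millford 0.233, Rivermont 0.132.
Largest remainders: Claybrook, Oakdale receive the extra seats.
Rivermont receives 4.

4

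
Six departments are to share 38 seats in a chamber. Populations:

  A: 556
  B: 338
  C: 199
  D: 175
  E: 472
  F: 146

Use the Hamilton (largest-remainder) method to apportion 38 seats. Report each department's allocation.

A=11, B=7, C=4, D=4, E=9, F=3

Standard divisor: 1886 ÷ 38 ≈ 49.632.
Standard quotas: A 11.203, B 6.810, C 4.010, D 3.526, E 9.510, F 2.942.
Lower quotas: A 11, B 6, C 4, D 3, E 9, F 2 (sum 35, leaving 3 seats).
Remainders in descending order: F 0.942, B 0.810, D 0.526, E 0.510, A 0.203, C 0.010.
The surplus seats go to F, B, D.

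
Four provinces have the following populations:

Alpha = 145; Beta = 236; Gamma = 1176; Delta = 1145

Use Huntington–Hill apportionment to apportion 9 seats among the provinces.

With divisor 335: modified quotas Alpha 0.433, Beta 0.704, Gamma 3.510, Delta 3.418.
Geometric-mean thresholds: Alpha (min 1), Beta (min 1), Gamma √(3·4)=3.464, Delta √(3·4)=3.464.
Each quota rounded against its threshold gives Alpha 1, Beta 1, Gamma 4, Delta 3 (total 9).

Alpha 1, Beta 1, Gamma 4, Delta 3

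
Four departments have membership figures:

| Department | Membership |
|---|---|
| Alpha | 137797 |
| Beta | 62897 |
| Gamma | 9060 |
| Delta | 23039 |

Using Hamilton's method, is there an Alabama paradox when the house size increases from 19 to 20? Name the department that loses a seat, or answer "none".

At 19 seats: Alpha 11, Beta 5, Gamma 1, Delta 2.
At 20 seats: Alpha 12, Beta 5, Gamma 1, Delta 2.
No department's allocation decreased.

none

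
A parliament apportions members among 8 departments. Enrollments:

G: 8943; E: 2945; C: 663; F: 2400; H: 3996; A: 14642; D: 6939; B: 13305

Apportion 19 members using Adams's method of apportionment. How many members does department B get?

Standard divisor 53833/19 ≈ 2833.316; standard quotas: G 3.156, E 1.039, C 0.234, F 0.847, H 1.410, A 5.168, D 2.449, B 4.696.
Rounding up gives 4, 2, 1, 1, 2, 6, 3, 5 = 24 seats, so the divisor must be adjusted.
With modified divisor 3600: modified quotas G 2.484, E 0.818, C 0.184, F 0.667, H 1.110, A 4.067, D 1.927, B 3.696.
Rounding up: G 3, E 1, C 1, F 1, H 2, A 5, D 2, B 4 (total 19).
B receives 4.

4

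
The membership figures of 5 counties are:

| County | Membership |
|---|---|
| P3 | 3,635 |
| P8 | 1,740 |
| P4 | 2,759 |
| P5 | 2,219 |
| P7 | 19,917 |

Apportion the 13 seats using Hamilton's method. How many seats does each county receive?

P3=2; P8=1; P4=1; P5=1; P7=8

Total 30270; standard divisor 30270/13 ≈ 2328.462.
Standard quotas: P3 1.5611, P8 0.7473, P4 1.1849, P5 0.9530, P7 8.5537.
Lower quotas: P3 1, P8 0, P4 1, P5 0, P7 8 (sum 10, leaving 3 seats).
Remainders in descending order: P5 0.9530, P8 0.7473, P3 0.5611, P7 0.5537, P4 0.1849.
Largest remainders: P5, P8, P3 receive the extra seats.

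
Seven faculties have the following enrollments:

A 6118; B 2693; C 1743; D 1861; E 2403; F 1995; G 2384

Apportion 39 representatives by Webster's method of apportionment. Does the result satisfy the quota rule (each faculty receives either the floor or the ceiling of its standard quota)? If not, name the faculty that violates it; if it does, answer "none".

none

Standard quotas: A 12.429, B 5.471, C 3.541, D 3.781, E 4.882, F 4.053, G 4.843.
Webster allocation: A 12, B 5, C 4, D 4, E 5, F 4, G 5.
Every allocation lies between the lower and upper quota.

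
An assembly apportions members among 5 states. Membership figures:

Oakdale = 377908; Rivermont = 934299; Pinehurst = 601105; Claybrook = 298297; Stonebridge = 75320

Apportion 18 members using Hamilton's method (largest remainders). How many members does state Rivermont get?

7

Standard divisor: 2286929 ÷ 18 ≈ 127051.611.
Standard quotas: Oakdale 2.9744, Rivermont 7.3537, Pinehurst 4.7312, Claybrook 2.3478, Stonebridge 0.5928.
Lower quotas: Oakdale 2, Rivermont 7, Pinehurst 4, Claybrook 2, Stonebridge 0 (sum 15, leaving 3 seats).
Remainders in descending order: Oakdale 0.9744, Pinehurst 0.7312, Stonebridge 0.5928, Rivermont 0.3537, Claybrook 0.3478.
The surplus seats go to Oakdale, Pinehurst, Stonebridge.
Rivermont receives 7.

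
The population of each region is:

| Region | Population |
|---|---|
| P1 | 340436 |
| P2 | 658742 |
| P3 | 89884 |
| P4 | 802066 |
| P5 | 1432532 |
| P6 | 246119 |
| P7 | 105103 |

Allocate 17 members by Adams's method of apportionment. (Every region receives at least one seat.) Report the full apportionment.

P1 2; P2 3; P3 1; P4 3; P5 6; P6 1; P7 1

Standard divisor 3674882/17 ≈ 216169.529; standard quotas: P1 1.575, P2 3.047, P3 0.416, P4 3.710, P5 6.627, P6 1.139, P7 0.486.
Rounding up gives 2, 4, 1, 4, 7, 2, 1 = 21 seats, so the divisor must be adjusted.
With modified divisor 276900: modified quotas P1 1.229, P2 2.379, P3 0.325, P4 2.897, P5 5.173, P6 0.889, P7 0.380.
Rounding up: P1 2, P2 3, P3 1, P4 3, P5 6, P6 1, P7 1 (total 17).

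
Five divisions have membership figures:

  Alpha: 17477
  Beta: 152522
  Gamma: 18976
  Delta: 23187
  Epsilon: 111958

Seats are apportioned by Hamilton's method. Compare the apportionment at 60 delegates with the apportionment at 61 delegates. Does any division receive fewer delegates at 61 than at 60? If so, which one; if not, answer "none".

At 60 seats: Alpha 3, Beta 28, Gamma 4, Delta 4, Epsilon 21.
At 61 seats: Alpha 3, Beta 29, Gamma 4, Delta 4, Epsilon 21.
No division's allocation decreased.

none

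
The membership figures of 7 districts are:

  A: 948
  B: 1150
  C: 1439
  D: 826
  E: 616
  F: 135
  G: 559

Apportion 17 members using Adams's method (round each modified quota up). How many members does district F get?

Standard divisor 5673/17 ≈ 333.706; standard quotas: A 2.841, B 3.446, C 4.312, D 2.475, E 1.846, F 0.405, G 1.675.
Rounding up gives 3, 4, 5, 3, 2, 1, 2 = 20 seats, so the divisor must be adjusted.
With modified divisor 440: modified quotas A 2.155, B 2.614, C 3.270, D 1.877, E 1.400, F 0.307, G 1.270.
Rounding up: A 3, B 3, C 4, D 2, E 2, F 1, G 2 (total 17).
F receives 1.

1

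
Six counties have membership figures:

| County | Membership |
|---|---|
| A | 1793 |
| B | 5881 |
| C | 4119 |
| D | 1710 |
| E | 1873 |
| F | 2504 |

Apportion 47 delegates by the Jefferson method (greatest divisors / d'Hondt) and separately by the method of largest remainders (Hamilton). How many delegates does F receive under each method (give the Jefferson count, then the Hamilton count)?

Jefferson: A 5, B 16, C 11, D 4, E 5, F 6.
Hamilton: A 5, B 15, C 11, D 4, E 5, F 7.
F gets 6 under Jefferson and 7 under Hamilton.

6 and 7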